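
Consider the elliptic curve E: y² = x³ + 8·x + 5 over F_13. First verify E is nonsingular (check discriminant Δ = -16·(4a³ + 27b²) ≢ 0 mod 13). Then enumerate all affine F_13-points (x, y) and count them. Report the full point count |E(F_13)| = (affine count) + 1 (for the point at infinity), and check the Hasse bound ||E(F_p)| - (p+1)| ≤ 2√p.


Affine points = {(1, 1), (1, 12), (2, 4), (2, 9), (3, 2), (3, 11), (4, 6), (4, 7), (5, 1), (5, 12), (6, 3), (6, 10), (7, 1), (7, 12), (8, 3), (8, 10), (9, 0), (12, 3), (12, 10)}; affine count = 19; |E(F_13)| = 20.

Discriminant check: Δ ∝ 4a³ + 27b² = 4·8³ + 27·5² = 4·512 + 27·25 ≡ 6 (mod 13). Nonzero ⇒ E is nonsingular.
For each x ∈ F_13, compute rhs = x³ + 8·x + 5 mod 13, then count y ∈ F_13 with y² ≡ rhs.
  x = 0: rhs = 5, matching y values: none (0 points).
  x = 1: rhs = 1, matching y values: 1, 12 (2 points).
  x = 2: rhs = 3, matching y values: 4, 9 (2 points).
  x = 3: rhs = 4, matching y values: 2, 11 (2 points).
  x = 4: rhs = 10, matching y values: 6, 7 (2 points).
  x = 5: rhs = 1, matching y values: 1, 12 (2 points).
  x = 6: rhs = 9, matching y values: 3, 10 (2 points).
  x = 7: rhs = 1, matching y values: 1, 12 (2 points).
  x = 8: rhs = 9, matching y values: 3, 10 (2 points).
  x = 9: rhs = 0, matching y values: 0 (1 points).
  x = 10: rhs = 6, matching y values: none (0 points).
  x = 11: rhs = 7, matching y values: none (0 points).
  x = 12: rhs = 9, matching y values: 3, 10 (2 points).
Total affine count: 19.
Full point count |E(F_13)| = 19 + 1 = 20.
Hasse bound: |20 − (13+1)| = |6| = 6 ≤ 2√13 ≈ 7.2111 ✓.


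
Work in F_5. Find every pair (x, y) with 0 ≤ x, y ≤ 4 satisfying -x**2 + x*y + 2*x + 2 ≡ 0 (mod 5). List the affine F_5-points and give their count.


Affine F_5-points: {(1, 2), (2, 4), (3, 2), (4, 4)}; count = 4.

For each of the 25 pairs (x, y) ∈ F_5², evaluate f(x, y) mod 5. Record the zeros.
  x = 0: [0↦2, 1↦2, 2↦2, 3↦2, 4↦2]  zeros at y ∈ ∅
  x = 1: [0↦3, 1↦4, 2↦0, 3↦1, 4↦2]  zeros at y ∈ {2}
  x = 2: [0↦2, 1↦4, 2↦1, 3↦3, 4↦0]  zeros at y ∈ {4}
  x = 3: [0↦4, 1↦2, 2↦0, 3↦3, 4↦1]  zeros at y ∈ {2}
  x = 4: [0↦4, 1↦3, 2↦2, 3↦1, 4↦0]  zeros at y ∈ {4}
Collecting zeros: affine points = {(1, 2), (2, 4), (3, 2), (4, 4)}.
Total count |C(F_5)_aff| = 4.


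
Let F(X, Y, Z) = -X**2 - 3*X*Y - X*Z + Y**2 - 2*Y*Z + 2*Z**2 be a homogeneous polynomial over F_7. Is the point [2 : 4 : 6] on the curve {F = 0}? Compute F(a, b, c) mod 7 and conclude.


F(2,4,6) ≡ 0 (mod 7); P is on the curve.

Evaluate F(2, 4, 6) term-by-term (mod 7).
  -X**2 ↦ -1·4·1·1 = -4
  -3*X*Y ↦ -3·2·4·1 = -24
  -X*Z ↦ -1·2·1·6 = -12
  Y**2 ↦ 1·1·16·1 = 16
  -2*Y*Z ↦ -2·1·4·6 = -48
  2*Z**2 ↦ 2·1·1·36 = 72
Sum: F(2, 4, 6) = (-4) + (-24) + (-12) + (16) + (-48) + (72) = 0.
Reducing mod 7: 0 ≡ 0 (mod 7).
Since F(a, b, c) ≡ 0 (mod 7), P lies on the curve.


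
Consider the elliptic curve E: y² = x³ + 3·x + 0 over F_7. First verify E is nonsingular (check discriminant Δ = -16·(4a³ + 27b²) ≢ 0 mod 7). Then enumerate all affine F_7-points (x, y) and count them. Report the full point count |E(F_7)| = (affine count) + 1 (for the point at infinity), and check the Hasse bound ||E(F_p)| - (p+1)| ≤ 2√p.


Affine points = {(0, 0), (1, 2), (1, 5), (2, 0), (3, 1), (3, 6), (5, 0)}; affine count = 7; |E(F_7)| = 8.

Discriminant check: Δ ∝ 4a³ + 27b² = 4·3³ + 27·0² = 4·27 + 27·0 ≡ 3 (mod 7). Nonzero ⇒ E is nonsingular.
For each x ∈ F_7, compute rhs = x³ + 3·x + 0 mod 7, then count y ∈ F_7 with y² ≡ rhs.
  x = 0: rhs = 0, matching y values: 0 (1 points).
  x = 1: rhs = 4, matching y values: 2, 5 (2 points).
  x = 2: rhs = 0, matching y values: 0 (1 points).
  x = 3: rhs = 1, matching y values: 1, 6 (2 points).
  x = 4: rhs = 6, matching y values: none (0 points).
  x = 5: rhs = 0, matching y values: 0 (1 points).
  x = 6: rhs = 3, matching y values: none (0 points).
Total affine count: 7.
Full point count |E(F_7)| = 7 + 1 = 8.
Hasse bound: |8 − (7+1)| = |0| = 0 ≤ 2√7 ≈ 5.2915 ✓.


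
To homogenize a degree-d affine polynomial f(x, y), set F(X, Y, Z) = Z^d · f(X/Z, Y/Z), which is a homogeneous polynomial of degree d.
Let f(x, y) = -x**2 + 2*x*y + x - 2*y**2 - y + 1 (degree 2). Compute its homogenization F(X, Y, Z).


F(X, Y, Z) = -X**2 + 2*X*Y + X*Z - 2*Y**2 - Y*Z + Z**2

deg(f) = 2.
Substitute x = X/Z, y = Y/Z into f, then multiply by Z^2.
  monomial -1·x^2·y^0 ↦ -1·X^2·Y^0·Z^0.
  monomial 2·x^1·y^1 ↦ 2·X^1·Y^1·Z^0.
  monomial 1·x^1·y^0 ↦ 1·X^1·Y^0·Z^1.
  monomial -2·x^0·y^2 ↦ -2·X^0·Y^2·Z^0.
  monomial -1·x^0·y^1 ↦ -1·X^0·Y^1·Z^1.
  monomial 1·x^0·y^0 ↦ 1·X^0·Y^0·Z^2.
Collecting: F(X, Y, Z) = -X**2 + 2*X*Y + X*Z - 2*Y**2 - Y*Z + Z**2.


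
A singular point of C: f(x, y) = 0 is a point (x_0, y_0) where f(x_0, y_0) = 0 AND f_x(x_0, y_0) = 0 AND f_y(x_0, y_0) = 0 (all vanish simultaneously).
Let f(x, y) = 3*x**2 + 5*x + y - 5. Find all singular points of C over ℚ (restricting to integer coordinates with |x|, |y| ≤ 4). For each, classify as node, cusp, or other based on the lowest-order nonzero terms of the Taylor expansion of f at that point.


No singular points in the scanned grid; C is smooth there.

Compute partial derivatives:
  f_x = 6*x + 5.
  f_y = 1.
f_y = 1 is a nonzero constant, so f_y never vanishes: no point (x, y) can satisfy f = f_x = f_y = 0. In particular no (x, y) ∈ {−4, ..., 4}² is singular; the curve is smooth.


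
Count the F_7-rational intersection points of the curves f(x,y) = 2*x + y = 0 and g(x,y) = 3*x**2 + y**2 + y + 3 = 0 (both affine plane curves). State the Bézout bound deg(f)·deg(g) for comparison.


Common zeros: {(5, 4)}; count = 1; Bézout bound = 2.

deg(f) = 1, deg(g) = 2, so Bézout bound = 2.
Scan x ∈ F_7. For each x, list the y ∈ F_7 with f(x, y) ≡ 0 and those with g(x, y) ≡ 0 (mod 7); the common zeros in that column are the intersection.
  x = 0: f ≡ 0 at y ∈ {0}; g ≡ 0 at y ∈ ∅; common: ∅.
  x = 1: f ≡ 0 at y ∈ {5}; g ≡ 0 at y ∈ ∅; common: ∅.
  x = 2: f ≡ 0 at y ∈ {3}; g ≡ 0 at y ∈ {2, 4}; common: ∅.
  x = 3: f ≡ 0 at y ∈ {1}; g ≡ 0 at y ∈ {3}; common: ∅.
  x = 4: f ≡ 0 at y ∈ {6}; g ≡ 0 at y ∈ {3}; common: ∅.
  x = 5: f ≡ 0 at y ∈ {4}; g ≡ 0 at y ∈ {2, 4}; common: {4}.
  x = 6: f ≡ 0 at y ∈ {2}; g ≡ 0 at y ∈ ∅; common: ∅.
Collecting: common zeros = {(5, 4)}, so the count is 1.
Comparison with the Bézout bound: 1 ≤ 2 = deg(f)·deg(g), as expected for curves with no common component (the affine F_7-count falls short of the bound because intersections may lie at infinity, over extension fields, or carry multiplicity).


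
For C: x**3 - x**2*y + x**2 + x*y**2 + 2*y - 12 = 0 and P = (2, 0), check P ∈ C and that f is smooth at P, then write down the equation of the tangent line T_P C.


Tangent line at P: 16*x - 2*y - 32 = 0.

Step 1: f(2, 0) = 0, so P lies on C.
Step 2: partial derivatives
  f_x(x, y) = 3*x**2 - 2*x*y + 2*x + y**2, f_y(x, y) = -x**2 + 2*x*y + 2.
  f_x(P) = 16, f_y(P) = -2 (gradient nonzero, so P is smooth).
Step 3: tangent line at P: 16·(x − 2) + -2·(y − 0) = 0.
Expanding: 16*x - 2*y - 32 = 0.


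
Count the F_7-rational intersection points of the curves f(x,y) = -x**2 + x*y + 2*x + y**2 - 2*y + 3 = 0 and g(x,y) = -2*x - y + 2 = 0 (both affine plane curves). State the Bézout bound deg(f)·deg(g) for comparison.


Common zeros: {(2, 5), (5, 6)}; count = 2; Bézout bound = 2.

deg(f) = 2, deg(g) = 1, so Bézout bound = 2.
Scan x ∈ F_7. For each x, list the y ∈ F_7 with f(x, y) ≡ 0 and those with g(x, y) ≡ 0 (mod 7); the common zeros in that column are the intersection.
  x = 0: f ≡ 0 at y ∈ ∅; g ≡ 0 at y ∈ {2}; common: ∅.
  x = 1: f ≡ 0 at y ∈ ∅; g ≡ 0 at y ∈ {0}; common: ∅.
  x = 2: f ≡ 0 at y ∈ {2, 5}; g ≡ 0 at y ∈ {5}; common: {5}.
  x = 3: f ≡ 0 at y ∈ {0, 6}; g ≡ 0 at y ∈ {3}; common: ∅.
  x = 4: f ≡ 0 at y ∈ ∅; g ≡ 0 at y ∈ {1}; common: ∅.
  x = 5: f ≡ 0 at y ∈ {5, 6}; g ≡ 0 at y ∈ {6}; common: {6}.
  x = 6: f ≡ 0 at y ∈ {0, 3}; g ≡ 0 at y ∈ {4}; common: ∅.
Collecting: common zeros = {(2, 5), (5, 6)}, so the count is 2.
Comparison with the Bézout bound: 2 ≤ 2 = deg(f)·deg(g), as expected for curves with no common component (the bound is attained).


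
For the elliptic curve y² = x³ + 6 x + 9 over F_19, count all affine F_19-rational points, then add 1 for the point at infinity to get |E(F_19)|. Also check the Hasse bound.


Affine points = {(0, 3), (0, 16), (1, 4), (1, 15), (3, 4), (3, 15), (10, 9), (10, 10), (11, 0), (12, 2), (12, 17), (13, 2), (13, 17), (14, 5), (14, 14), (15, 4), (15, 15)}; affine count = 17; |E(F_19)| = 18.

Discriminant check: Δ ∝ 4a³ + 27b² = 4·6³ + 27·9² = 4·216 + 27·81 ≡ 11 (mod 19). Nonzero ⇒ E is nonsingular.
For each x ∈ F_19, compute rhs = x³ + 6·x + 9 mod 19, then count y ∈ F_19 with y² ≡ rhs.
  x = 0: rhs = 9, matching y values: 3, 16 (2 points).
  x = 1: rhs = 16, matching y values: 4, 15 (2 points).
  x = 2: rhs = 10, matching y values: none (0 points).
  x = 3: rhs = 16, matching y values: 4, 15 (2 points).
  x = 4: rhs = 2, matching y values: none (0 points).
  x = 5: rhs = 12, matching y values: none (0 points).
  x = 6: rhs = 14, matching y values: none (0 points).
  x = 7: rhs = 14, matching y values: none (0 points).
  x = 8: rhs = 18, matching y values: none (0 points).
  x = 9: rhs = 13, matching y values: none (0 points).
  x = 10: rhs = 5, matching y values: 9, 10 (2 points).
  x = 11: rhs = 0, matching y values: 0 (1 points).
  x = 12: rhs = 4, matching y values: 2, 17 (2 points).
  x = 13: rhs = 4, matching y values: 2, 17 (2 points).
  x = 14: rhs = 6, matching y values: 5, 14 (2 points).
  x = 15: rhs = 16, matching y values: 4, 15 (2 points).
  x = 16: rhs = 2, matching y values: none (0 points).
  x = 17: rhs = 8, matching y values: none (0 points).
  x = 18: rhs = 2, matching y values: none (0 points).
Total affine count: 17.
Full point count |E(F_19)| = 17 + 1 = 18.
Hasse bound: |18 − (19+1)| = |-2| = 2 ≤ 2√19 ≈ 8.7178 ✓.


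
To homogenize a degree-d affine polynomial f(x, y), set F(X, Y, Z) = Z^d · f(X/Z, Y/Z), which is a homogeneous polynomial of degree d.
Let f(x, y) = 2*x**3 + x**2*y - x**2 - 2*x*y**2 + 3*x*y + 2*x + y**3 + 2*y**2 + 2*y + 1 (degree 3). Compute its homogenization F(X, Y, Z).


F(X, Y, Z) = 2*X**3 + X**2*Y - X**2*Z - 2*X*Y**2 + 3*X*Y*Z + 2*X*Z**2 + Y**3 + 2*Y**2*Z + 2*Y*Z**2 + Z**3

deg(f) = 3.
Substitute x = X/Z, y = Y/Z into f, then multiply by Z^3.
  monomial 2·x^3·y^0 ↦ 2·X^3·Y^0·Z^0.
  monomial 1·x^2·y^1 ↦ 1·X^2·Y^1·Z^0.
  monomial -1·x^2·y^0 ↦ -1·X^2·Y^0·Z^1.
  monomial -2·x^1·y^2 ↦ -2·X^1·Y^2·Z^0.
  monomial 3·x^1·y^1 ↦ 3·X^1·Y^1·Z^1.
  monomial 2·x^1·y^0 ↦ 2·X^1·Y^0·Z^2.
  monomial 1·x^0·y^3 ↦ 1·X^0·Y^3·Z^0.
  monomial 2·x^0·y^2 ↦ 2·X^0·Y^2·Z^1.
  monomial 2·x^0·y^1 ↦ 2·X^0·Y^1·Z^2.
  monomial 1·x^0·y^0 ↦ 1·X^0·Y^0·Z^3.
Collecting: F(X, Y, Z) = 2*X**3 + X**2*Y - X**2*Z - 2*X*Y**2 + 3*X*Y*Z + 2*X*Z**2 + Y**3 + 2*Y**2*Z + 2*Y*Z**2 + Z**3.


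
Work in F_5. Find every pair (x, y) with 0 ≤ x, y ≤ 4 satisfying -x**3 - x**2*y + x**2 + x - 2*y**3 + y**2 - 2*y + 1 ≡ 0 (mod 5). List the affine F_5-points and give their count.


Affine F_5-points: {(0, 2), (0, 3), (2, 2), (3, 4)}; count = 4.

For each of the 25 pairs (x, y) ∈ F_5², evaluate f(x, y) mod 5. Record the zeros.
  x = 0: [0↦1, 1↦3, 2↦0, 3↦0, 4↦1]  zeros at y ∈ {2, 3}
  x = 1: [0↦2, 1↦3, 2↦4, 3↦3, 4↦3]  zeros at y ∈ ∅
  x = 2: [0↦4, 1↦2, 2↦0, 3↦1, 4↦3]  zeros at y ∈ {2}
  x = 3: [0↦1, 1↦4, 2↦2, 3↦3, 4↦0]  zeros at y ∈ {4}
  x = 4: [0↦2, 1↦3, 2↦4, 3↦3, 4↦3]  zeros at y ∈ ∅
Collecting zeros: affine points = {(0, 2), (0, 3), (2, 2), (3, 4)}.
Total count |C(F_5)_aff| = 4.


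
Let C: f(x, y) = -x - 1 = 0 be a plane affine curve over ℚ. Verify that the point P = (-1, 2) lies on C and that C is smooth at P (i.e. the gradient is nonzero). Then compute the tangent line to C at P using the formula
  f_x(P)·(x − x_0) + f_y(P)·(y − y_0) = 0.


Tangent line at P: -x - 1 = 0.

Step 1: f(-1, 2) = 0, so P lies on C.
Step 2: partial derivatives
  f_x(x, y) = -1, f_y(x, y) = 0.
  f_x(P) = -1, f_y(P) = 0 (gradient nonzero, so P is smooth).
Step 3: tangent line at P: -1·(x − -1) + 0·(y − 2) = 0.
Expanding: -x - 1 = 0.


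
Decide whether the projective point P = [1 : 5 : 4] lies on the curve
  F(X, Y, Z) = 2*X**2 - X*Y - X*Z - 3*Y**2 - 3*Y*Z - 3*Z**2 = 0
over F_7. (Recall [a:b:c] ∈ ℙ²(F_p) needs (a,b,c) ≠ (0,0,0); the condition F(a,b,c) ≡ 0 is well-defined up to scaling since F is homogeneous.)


F(1,5,4) ≡ 6 (mod 7); P is NOT on the curve.

Evaluate F(1, 5, 4) term-by-term (mod 7).
  2*X**2 ↦ 2·1·1·1 = 2
  -X*Y ↦ -1·1·5·1 = -5
  -X*Z ↦ -1·1·1·4 = -4
  -3*Y**2 ↦ -3·1·25·1 = -75
  -3*Y*Z ↦ -3·1·5·4 = -60
  -3*Z**2 ↦ -3·1·1·16 = -48
Sum: F(1, 5, 4) = (2) + (-5) + (-4) + (-75) + (-60) + (-48) = -190.
Reducing mod 7: -190 ≡ 6 (mod 7).
Since F(a, b, c) ≡ 6 ≠ 0 (mod 7), P does NOT lie on the curve.


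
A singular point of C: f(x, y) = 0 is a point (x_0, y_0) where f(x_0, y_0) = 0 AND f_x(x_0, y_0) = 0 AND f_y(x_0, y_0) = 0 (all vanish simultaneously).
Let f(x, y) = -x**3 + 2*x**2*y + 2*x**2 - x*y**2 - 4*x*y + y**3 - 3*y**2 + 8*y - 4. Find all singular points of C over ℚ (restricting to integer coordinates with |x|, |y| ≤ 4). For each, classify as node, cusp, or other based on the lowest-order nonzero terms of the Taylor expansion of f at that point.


Singular points: {(2, 2)}; classification: cusp.

Compute partial derivatives:
  f_x = -3*x**2 + 4*x*y + 4*x - y**2 - 4*y.
  f_y = 2*x**2 - 2*x*y - 4*x + 3*y**2 - 6*y + 8.
Scan x_0 ∈ {−4, ..., 4}. For each x_0, f_y(x_0, y) is a polynomial in y; find its integer roots y ∈ {−4, ..., 4}, then test f_x and f at those candidates.
  x = -4: f_y(-4, y) = 3*y**2 + 2*y + 56; no integer root y with |y| ≤ 4.
  x = -3: f_y(-3, y) = 3*y**2 + 38; no integer root y with |y| ≤ 4.
  x = -2: f_y(-2, y) = 3*y**2 - 2*y + 24; no integer root y with |y| ≤ 4.
  x = -1: f_y(-1, y) = 3*y**2 - 4*y + 14; no integer root y with |y| ≤ 4.
  x = 0: f_y(0, y) = 3*y**2 - 6*y + 8; no integer root y with |y| ≤ 4.
  x = 1: f_y(1, y) = 3*y**2 - 8*y + 6; no integer root y with |y| ≤ 4.
  x = 2: f_y(2, y) = 3*y**2 - 10*y + 8; vanishes at y ∈ {2}. (2, 2): f_x = 0, f = 0 — SINGULAR.
  x = 3: f_y(3, y) = 3*y**2 - 12*y + 14; no integer root y with |y| ≤ 4.
  x = 4: f_y(4, y) = 3*y**2 - 14*y + 24; no integer root y with |y| ≤ 4.
Only singular point on the grid: (2, 2).
Classify: substitute x = 2 + u, y = 2 + v and expand: f = -u**3 + 2*u**2*v - u*v**2 + v**3 + v**2.
No constant or linear terms (consistent with a singular point). Quadratic part: v**2. Cubic part: -u**3 + 2*u**2*v - u*v**2 + v**3.
The quadratic part v**2 is a perfect square, so there is a single (double) tangent line v = 0, i.e. y = 2. Restricting the cubic part to that line (v = 0) leaves -u**3 ≠ 0, so f is not divisible by v and the branch is v² ≈ u**3 to lowest order — this is a cusp.
Classification: cusp.


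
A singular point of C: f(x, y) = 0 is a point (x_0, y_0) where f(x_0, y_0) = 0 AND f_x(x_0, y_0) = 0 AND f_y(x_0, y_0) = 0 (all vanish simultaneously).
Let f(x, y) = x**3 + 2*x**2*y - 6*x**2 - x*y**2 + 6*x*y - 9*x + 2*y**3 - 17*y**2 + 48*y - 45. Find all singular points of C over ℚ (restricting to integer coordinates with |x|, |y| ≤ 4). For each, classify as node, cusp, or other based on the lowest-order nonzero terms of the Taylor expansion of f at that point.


Singular points: {(0, 3)}; classification: cusp.

Compute partial derivatives:
  f_x = 3*x**2 + 4*x*y - 12*x - y**2 + 6*y - 9.
  f_y = 2*x**2 - 2*x*y + 6*x + 6*y**2 - 34*y + 48.
Scan x_0 ∈ {−4, ..., 4}. For each x_0, f_y(x_0, y) is a polynomial in y; find its integer roots y ∈ {−4, ..., 4}, then test f_x and f at those candidates.
  x = -4: f_y(-4, y) = 6*y**2 - 26*y + 56; no integer root y with |y| ≤ 4.
  x = -3: f_y(-3, y) = 6*y**2 - 28*y + 48; no integer root y with |y| ≤ 4.
  x = -2: f_y(-2, y) = 6*y**2 - 30*y + 44; no integer root y with |y| ≤ 4.
  x = -1: f_y(-1, y) = 6*y**2 - 32*y + 44; no integer root y with |y| ≤ 4.
  x = 0: f_y(0, y) = 6*y**2 - 34*y + 48; vanishes at y ∈ {3}. (0, 3): f_x = 0, f = 0 — SINGULAR.
  x = 1: f_y(1, y) = 6*y**2 - 36*y + 56; no integer root y with |y| ≤ 4.
  x = 2: f_y(2, y) = 6*y**2 - 38*y + 68; no integer root y with |y| ≤ 4.
  x = 3: f_y(3, y) = 6*y**2 - 40*y + 84; no integer root y with |y| ≤ 4.
  x = 4: f_y(4, y) = 6*y**2 - 42*y + 104; no integer root y with |y| ≤ 4.
Only singular point on the grid: (0, 3).
Classify: substitute x = 0 + u, y = 3 + v and expand: f = u**3 + 2*u**2*v - u*v**2 + 2*v**3 + v**2.
No constant or linear terms (consistent with a singular point). Quadratic part: v**2. Cubic part: u**3 + 2*u**2*v - u*v**2 + 2*v**3.
The quadratic part v**2 is a perfect square, so there is a single (double) tangent line v = 0, i.e. y = 3. Restricting the cubic part to that line (v = 0) leaves u**3 ≠ 0, so f is not divisible by v and the branch is v² ≈ -u**3 to lowest order — this is a cusp.
Classification: cusp.


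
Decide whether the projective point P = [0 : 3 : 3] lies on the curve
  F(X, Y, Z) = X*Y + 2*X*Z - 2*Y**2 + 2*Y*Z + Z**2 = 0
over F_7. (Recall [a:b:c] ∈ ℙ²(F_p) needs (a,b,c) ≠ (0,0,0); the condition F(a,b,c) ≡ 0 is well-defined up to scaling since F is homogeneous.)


F(0,3,3) ≡ 2 (mod 7); P is NOT on the curve.

Evaluate F(0, 3, 3) term-by-term (mod 7).
  X*Y ↦ 1·0·3·1 = 0
  2*X*Z ↦ 2·0·1·3 = 0
  -2*Y**2 ↦ -2·1·9·1 = -18
  2*Y*Z ↦ 2·1·3·3 = 18
  Z**2 ↦ 1·1·1·9 = 9
Sum: F(0, 3, 3) = (0) + (0) + (-18) + (18) + (9) = 9.
Reducing mod 7: 9 ≡ 2 (mod 7).
Since F(a, b, c) ≡ 2 ≠ 0 (mod 7), P does NOT lie on the curve.


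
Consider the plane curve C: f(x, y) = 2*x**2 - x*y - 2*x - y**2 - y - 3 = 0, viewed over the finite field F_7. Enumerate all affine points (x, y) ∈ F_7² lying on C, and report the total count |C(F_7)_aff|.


Affine F_7-points: {(4, 0), (4, 2), (5, 2), (5, 6), (6, 1), (6, 6)}; count = 6.

For each of the 49 pairs (x, y) ∈ F_7², evaluate f(x, y) mod 7. Record the zeros.
  x = 0: [0↦4, 1↦2, 2↦5, 3↦6, 4↦5, 5↦2, 6↦4]  zeros at y ∈ ∅
  x = 1: [0↦4, 1↦1, 2↦3, 3↦3, 4↦1, 5↦4, 6↦5]  zeros at y ∈ ∅
  x = 2: [0↦1, 1↦4, 2↦5, 3↦4, 4↦1, 5↦3, 6↦3]  zeros at y ∈ ∅
  x = 3: [0↦2, 1↦4, 2↦4, 3↦2, 4↦5, 5↦6, 6↦5]  zeros at y ∈ ∅
  x = 4: [0↦0, 1↦1, 2↦0, 3↦4, 4↦6, 5↦6, 6↦4]  zeros at y ∈ {0, 2}
  x = 5: [0↦2, 1↦2, 2↦0, 3↦3, 4↦4, 5↦3, 6↦0]  zeros at y ∈ {2, 6}
  x = 6: [0↦1, 1↦0, 2↦4, 3↦6, 4↦6, 5↦4, 6↦0]  zeros at y ∈ {1, 6}
Collecting zeros: affine points = {(4, 0), (4, 2), (5, 2), (5, 6), (6, 1), (6, 6)}.
Total count |C(F_7)_aff| = 6.


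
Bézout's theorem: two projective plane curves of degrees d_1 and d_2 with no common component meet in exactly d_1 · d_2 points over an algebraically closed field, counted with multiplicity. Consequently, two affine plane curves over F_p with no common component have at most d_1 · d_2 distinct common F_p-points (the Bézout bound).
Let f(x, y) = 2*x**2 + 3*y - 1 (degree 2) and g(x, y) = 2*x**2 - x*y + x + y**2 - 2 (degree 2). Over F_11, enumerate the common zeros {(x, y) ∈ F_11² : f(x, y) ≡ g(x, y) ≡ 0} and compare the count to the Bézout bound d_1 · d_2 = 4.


Common zeros: {(4, 8), (8, 9), (10, 7)}; count = 3; Bézout bound = 4.

deg(f) = 2, deg(g) = 2, so Bézout bound = 4.
Scan x ∈ F_11. For each x, list the y ∈ F_11 with f(x, y) ≡ 0 and those with g(x, y) ≡ 0 (mod 11); the common zeros in that column are the intersection.
  x = 0: f ≡ 0 at y ∈ {4}; g ≡ 0 at y ∈ ∅; common: ∅.
  x = 1: f ≡ 0 at y ∈ {7}; g ≡ 0 at y ∈ ∅; common: ∅.
  x = 2: f ≡ 0 at y ∈ {5}; g ≡ 0 at y ∈ {3, 10}; common: ∅.
  x = 3: f ≡ 0 at y ∈ {9}; g ≡ 0 at y ∈ ∅; common: ∅.
  x = 4: f ≡ 0 at y ∈ {8}; g ≡ 0 at y ∈ {7, 8}; common: {8}.
  x = 5: f ≡ 0 at y ∈ {2}; g ≡ 0 at y ∈ {8}; common: ∅.
  x = 6: f ≡ 0 at y ∈ {2}; g ≡ 0 at y ∈ ∅; common: ∅.
  x = 7: f ≡ 0 at y ∈ {8}; g ≡ 0 at y ∈ {9}; common: ∅.
  x = 8: f ≡ 0 at y ∈ {9}; g ≡ 0 at y ∈ {9, 10}; common: {9}.
  x = 9: f ≡ 0 at y ∈ {5}; g ≡ 0 at y ∈ ∅; common: ∅.
  x = 10: f ≡ 0 at y ∈ {7}; g ≡ 0 at y ∈ {3, 7}; common: {7}.
Collecting: common zeros = {(4, 8), (8, 9), (10, 7)}, so the count is 3.
Comparison with the Bézout bound: 3 ≤ 4 = deg(f)·deg(g), as expected for curves with no common component (the affine F_11-count falls short of the bound because intersections may lie at infinity, over extension fields, or carry multiplicity).


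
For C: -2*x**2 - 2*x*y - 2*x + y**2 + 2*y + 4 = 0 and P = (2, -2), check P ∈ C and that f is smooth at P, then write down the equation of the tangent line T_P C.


Tangent line at P: -6*x - 6*y = 0.

Step 1: f(2, -2) = 0, so P lies on C.
Step 2: partial derivatives
  f_x(x, y) = -4*x - 2*y - 2, f_y(x, y) = -2*x + 2*y + 2.
  f_x(P) = -6, f_y(P) = -6 (gradient nonzero, so P is smooth).
Step 3: tangent line at P: -6·(x − 2) + -6·(y − -2) = 0.
Expanding: -6*x - 6*y = 0.


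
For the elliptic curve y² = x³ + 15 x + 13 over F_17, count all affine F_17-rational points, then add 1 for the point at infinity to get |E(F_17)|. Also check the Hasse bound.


Affine points = {(0, 8), (0, 9), (2, 0), (3, 0), (4, 1), (4, 16), (5, 3), (5, 14), (6, 8), (6, 9), (7, 6), (7, 11), (8, 4), (8, 13), (11, 8), (11, 9), (12, 0), (13, 5), (13, 12), (14, 3), (14, 14), (15, 3), (15, 14)}; affine count = 23; |E(F_17)| = 24.

Discriminant check: Δ ∝ 4a³ + 27b² = 4·15³ + 27·13² = 4·3375 + 27·169 ≡ 9 (mod 17). Nonzero ⇒ E is nonsingular.
For each x ∈ F_17, compute rhs = x³ + 15·x + 13 mod 17, then count y ∈ F_17 with y² ≡ rhs.
  x = 0: rhs = 13, matching y values: 8, 9 (2 points).
  x = 1: rhs = 12, matching y values: none (0 points).
  x = 2: rhs = 0, matching y values: 0 (1 points).
  x = 3: rhs = 0, matching y values: 0 (1 points).
  x = 4: rhs = 1, matching y values: 1, 16 (2 points).
  x = 5: rhs = 9, matching y values: 3, 14 (2 points).
  x = 6: rhs = 13, matching y values: 8, 9 (2 points).
  x = 7: rhs = 2, matching y values: 6, 11 (2 points).
  x = 8: rhs = 16, matching y values: 4, 13 (2 points).
  x = 9: rhs = 10, matching y values: none (0 points).
  x = 10: rhs = 7, matching y values: none (0 points).
  x = 11: rhs = 13, matching y values: 8, 9 (2 points).
  x = 12: rhs = 0, matching y values: 0 (1 points).
  x = 13: rhs = 8, matching y values: 5, 12 (2 points).
  x = 14: rhs = 9, matching y values: 3, 14 (2 points).
  x = 15: rhs = 9, matching y values: 3, 14 (2 points).
  x = 16: rhs = 14, matching y values: none (0 points).
Total affine count: 23.
Full point count |E(F_17)| = 23 + 1 = 24.
Hasse bound: |24 − (17+1)| = |6| = 6 ≤ 2√17 ≈ 8.2462 ✓.


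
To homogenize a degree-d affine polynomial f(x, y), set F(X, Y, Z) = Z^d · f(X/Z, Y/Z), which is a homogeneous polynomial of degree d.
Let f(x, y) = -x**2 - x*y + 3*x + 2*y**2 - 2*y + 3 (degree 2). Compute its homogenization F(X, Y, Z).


F(X, Y, Z) = -X**2 - X*Y + 3*X*Z + 2*Y**2 - 2*Y*Z + 3*Z**2

deg(f) = 2.
Substitute x = X/Z, y = Y/Z into f, then multiply by Z^2.
  monomial -1·x^2·y^0 ↦ -1·X^2·Y^0·Z^0.
  monomial -1·x^1·y^1 ↦ -1·X^1·Y^1·Z^0.
  monomial 3·x^1·y^0 ↦ 3·X^1·Y^0·Z^1.
  monomial 2·x^0·y^2 ↦ 2·X^0·Y^2·Z^0.
  monomial -2·x^0·y^1 ↦ -2·X^0·Y^1·Z^1.
  monomial 3·x^0·y^0 ↦ 3·X^0·Y^0·Z^2.
Collecting: F(X, Y, Z) = -X**2 - X*Y + 3*X*Z + 2*Y**2 - 2*Y*Z + 3*Z**2.


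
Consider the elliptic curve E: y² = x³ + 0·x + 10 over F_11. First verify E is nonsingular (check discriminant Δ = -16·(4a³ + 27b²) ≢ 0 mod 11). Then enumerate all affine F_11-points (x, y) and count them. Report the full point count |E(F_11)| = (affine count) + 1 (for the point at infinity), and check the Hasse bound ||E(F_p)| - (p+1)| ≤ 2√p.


Affine points = {(1, 0), (3, 2), (3, 9), (5, 5), (5, 6), (7, 1), (7, 10), (8, 4), (8, 7), (10, 3), (10, 8)}; affine count = 11; |E(F_11)| = 12.

Discriminant check: Δ ∝ 4a³ + 27b² = 4·0³ + 27·10² = 4·0 + 27·100 ≡ 5 (mod 11). Nonzero ⇒ E is nonsingular.
For each x ∈ F_11, compute rhs = x³ + 0·x + 10 mod 11, then count y ∈ F_11 with y² ≡ rhs.
  x = 0: rhs = 10, matching y values: none (0 points).
  x = 1: rhs = 0, matching y values: 0 (1 points).
  x = 2: rhs = 7, matching y values: none (0 points).
  x = 3: rhs = 4, matching y values: 2, 9 (2 points).
  x = 4: rhs = 8, matching y values: none (0 points).
  x = 5: rhs = 3, matching y values: 5, 6 (2 points).
  x = 6: rhs = 6, matching y values: none (0 points).
  x = 7: rhs = 1, matching y values: 1, 10 (2 points).
  x = 8: rhs = 5, matching y values: 4, 7 (2 points).
  x = 9: rhs = 2, matching y values: none (0 points).
  x = 10: rhs = 9, matching y values: 3, 8 (2 points).
Total affine count: 11.
Full point count |E(F_11)| = 11 + 1 = 12.
Hasse bound: |12 − (11+1)| = |0| = 0 ≤ 2√11 ≈ 6.6332 ✓.


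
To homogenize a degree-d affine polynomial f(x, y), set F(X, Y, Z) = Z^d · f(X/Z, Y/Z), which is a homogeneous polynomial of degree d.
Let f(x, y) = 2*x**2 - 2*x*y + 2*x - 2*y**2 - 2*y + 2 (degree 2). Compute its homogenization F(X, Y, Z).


F(X, Y, Z) = 2*X**2 - 2*X*Y + 2*X*Z - 2*Y**2 - 2*Y*Z + 2*Z**2

deg(f) = 2.
Substitute x = X/Z, y = Y/Z into f, then multiply by Z^2.
  monomial 2·x^2·y^0 ↦ 2·X^2·Y^0·Z^0.
  monomial -2·x^1·y^1 ↦ -2·X^1·Y^1·Z^0.
  monomial 2·x^1·y^0 ↦ 2·X^1·Y^0·Z^1.
  monomial -2·x^0·y^2 ↦ -2·X^0·Y^2·Z^0.
  monomial -2·x^0·y^1 ↦ -2·X^0·Y^1·Z^1.
  monomial 2·x^0·y^0 ↦ 2·X^0·Y^0·Z^2.
Collecting: F(X, Y, Z) = 2*X**2 - 2*X*Y + 2*X*Z - 2*Y**2 - 2*Y*Z + 2*Z**2.


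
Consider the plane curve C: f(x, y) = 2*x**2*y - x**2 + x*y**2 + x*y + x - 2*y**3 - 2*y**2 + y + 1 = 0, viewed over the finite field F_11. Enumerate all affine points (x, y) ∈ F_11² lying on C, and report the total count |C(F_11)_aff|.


Affine F_11-points: {(0, 10), (1, 2), (2, 3), (4, 0), (4, 2), (4, 10), (6, 8), (8, 0), (9, 6)}; count = 9.

For each of the 121 pairs (x, y) ∈ F_11², evaluate f(x, y) mod 11. Record the zeros.
  x = 0: [0↦1, 1↦9, 2↦1, 3↦9, 4↦10, 5↦3, 6↦9, 7↦5, 8↦1, 9↦7, 10↦0]  zeros at y ∈ {10}
  x = 1: [0↦1, 1↦2, 2↦0, 3↦5, 4↦5, 5↦10, 6↦8, 7↦9, 8↦1, 9↦5, 10↦9]  zeros at y ∈ {2}
  x = 2: [0↦10, 1↦8, 2↦5, 3↦0, 4↦3, 5↦2, 6↦7, 7↦6, 8↦9, 9↦4, 10↦1]  zeros at y ∈ {3}
  x = 3: [0↦6, 1↦5, 2↦5, 3↦5, 4↦4, 5↦1, 6↦6, 7↦7, 8↦3, 9↦4, 10↦9]  zeros at y ∈ ∅
  x = 4: [0↦0, 1↦4, 2↦0, 3↦9, 4↦8, 5↦7, 6↦5, 7↦1, 8↦5, 9↦5, 10↦0]  zeros at y ∈ {0, 2, 10}
  x = 5: [0↦3, 1↦5, 2↦1, 3↦1, 4↦4, 5↦9, 6↦4, 7↦10, 8↦4, 9↦7, 10↦7]  zeros at y ∈ ∅
  x = 6: [0↦4, 1↦8, 2↦8, 3↦3, 4↦3, 5↦7, 6↦3, 7↦1, 8↦0, 9↦10, 10↦8]  zeros at y ∈ {8}
  x = 7: [0↦3, 1↦2, 2↦10, 3↦4, 4↦5, 5↦1, 6↦2, 7↦7, 8↦4, 9↦3, 10↦3]  zeros at y ∈ ∅
  x = 8: [0↦0, 1↦9, 2↦7, 3↦4, 4↦10, 5↦2, 6↦1, 7↦6, 8↦5, 9↦8, 10↦3]  zeros at y ∈ {0}
  x = 9: [0↦6, 1↦7, 2↦10, 3↦3, 4↦7, 5↦10, 6↦0, 7↦9, 8↦3, 9↦3, 10↦8]  zeros at y ∈ {6}
  x = 10: [0↦10, 1↦7, 2↦8, 3↦1, 4↦7, 5↦3, 6↦10, 7↦5, 8↦9, 9↦10, 10↦7]  zeros at y ∈ ∅
Collecting zeros: affine points = {(0, 10), (1, 2), (2, 3), (4, 0), (4, 2), (4, 10), (6, 8), (8, 0), (9, 6)}.
Total count |C(F_11)_aff| = 9.


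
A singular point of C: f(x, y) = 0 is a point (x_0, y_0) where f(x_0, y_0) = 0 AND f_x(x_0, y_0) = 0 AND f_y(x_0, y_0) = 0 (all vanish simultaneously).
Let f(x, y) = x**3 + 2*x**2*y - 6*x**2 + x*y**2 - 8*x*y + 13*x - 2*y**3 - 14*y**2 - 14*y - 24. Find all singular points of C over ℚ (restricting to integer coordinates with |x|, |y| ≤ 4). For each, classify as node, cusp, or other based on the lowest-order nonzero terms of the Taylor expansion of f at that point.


Singular points: {(3, -2)}; classification: node.

Compute partial derivatives:
  f_x = 3*x**2 + 4*x*y - 12*x + y**2 - 8*y + 13.
  f_y = 2*x**2 + 2*x*y - 8*x - 6*y**2 - 28*y - 14.
Scan x_0 ∈ {−4, ..., 4}. For each x_0, f_y(x_0, y) is a polynomial in y; find its integer roots y ∈ {−4, ..., 4}, then test f_x and f at those candidates.
  x = -4: f_y(-4, y) = -6*y**2 - 36*y + 50; no integer root y with |y| ≤ 4.
  x = -3: f_y(-3, y) = -6*y**2 - 34*y + 28; no integer root y with |y| ≤ 4.
  x = -2: f_y(-2, y) = -6*y**2 - 32*y + 10; no integer root y with |y| ≤ 4.
  x = -1: f_y(-1, y) = -6*y**2 - 30*y - 4; no integer root y with |y| ≤ 4.
  x = 0: f_y(0, y) = -6*y**2 - 28*y - 14; no integer root y with |y| ≤ 4.
  x = 1: f_y(1, y) = -6*y**2 - 26*y - 20; vanishes at y ∈ {-1}. (1, -1): f_x = 9 ≠ 0.
  x = 2: f_y(2, y) = -6*y**2 - 24*y - 22; no integer root y with |y| ≤ 4.
  x = 3: f_y(3, y) = -6*y**2 - 22*y - 20; vanishes at y ∈ {-2}. (3, -2): f_x = 0, f = 0 — SINGULAR.
  x = 4: f_y(4, y) = -6*y**2 - 20*y - 14; vanishes at y ∈ {-1}. (4, -1): f_x = 6 ≠ 0.
Only singular point on the grid: (3, -2).
Classify: substitute x = 3 + u, y = -2 + v and expand: f = u**3 + 2*u**2*v - u**2 + u*v**2 - 2*v**3 + v**2.
No constant or linear terms (consistent with a singular point). Quadratic part: -u**2 + v**2. Cubic part: u**3 + 2*u**2*v + u*v**2 - 2*v**3.
The quadratic part v**2 - u**2 = (v − u)(v + u) splits into two distinct linear factors, so there are two distinct tangent lines y − -2 = ±(x − 3) — this is a node (ordinary double point).
Classification: node.


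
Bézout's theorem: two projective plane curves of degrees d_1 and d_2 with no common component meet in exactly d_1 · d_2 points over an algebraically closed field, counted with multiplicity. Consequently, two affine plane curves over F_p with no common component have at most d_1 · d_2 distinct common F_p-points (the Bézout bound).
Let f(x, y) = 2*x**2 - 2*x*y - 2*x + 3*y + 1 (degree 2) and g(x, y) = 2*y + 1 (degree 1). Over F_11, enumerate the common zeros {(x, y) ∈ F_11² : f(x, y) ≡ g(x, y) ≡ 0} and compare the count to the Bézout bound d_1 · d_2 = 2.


Common zeros: {(2, 5), (4, 5)}; count = 2; Bézout bound = 2.

deg(f) = 2, deg(g) = 1, so Bézout bound = 2.
Scan x ∈ F_11. For each x, list the y ∈ F_11 with f(x, y) ≡ 0 and those with g(x, y) ≡ 0 (mod 11); the common zeros in that column are the intersection.
  x = 0: f ≡ 0 at y ∈ {7}; g ≡ 0 at y ∈ {5}; common: ∅.
  x = 1: f ≡ 0 at y ∈ {10}; g ≡ 0 at y ∈ {5}; common: ∅.
  x = 2: f ≡ 0 at y ∈ {5}; g ≡ 0 at y ∈ {5}; common: {5}.
  x = 3: f ≡ 0 at y ∈ {8}; g ≡ 0 at y ∈ {5}; common: ∅.
  x = 4: f ≡ 0 at y ∈ {5}; g ≡ 0 at y ∈ {5}; common: {5}.
  x = 5: f ≡ 0 at y ∈ {9}; g ≡ 0 at y ∈ {5}; common: ∅.
  x = 6: f ≡ 0 at y ∈ {8}; g ≡ 0 at y ∈ {5}; common: ∅.
  x = 7: f ≡ 0 at y ∈ ∅; g ≡ 0 at y ∈ {5}; common: ∅.
  x = 8: f ≡ 0 at y ∈ {7}; g ≡ 0 at y ∈ {5}; common: ∅.
  x = 9: f ≡ 0 at y ∈ {6}; g ≡ 0 at y ∈ {5}; common: ∅.
  x = 10: f ≡ 0 at y ∈ {10}; g ≡ 0 at y ∈ {5}; common: ∅.
Collecting: common zeros = {(2, 5), (4, 5)}, so the count is 2.
Comparison with the Bézout bound: 2 ≤ 2 = deg(f)·deg(g), as expected for curves with no common component (the bound is attained).


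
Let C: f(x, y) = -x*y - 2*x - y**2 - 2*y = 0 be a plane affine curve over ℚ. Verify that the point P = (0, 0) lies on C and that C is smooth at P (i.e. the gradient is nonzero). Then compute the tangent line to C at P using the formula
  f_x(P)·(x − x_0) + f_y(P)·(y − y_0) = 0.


Tangent line at P: -2*x - 2*y = 0.

Step 1: f(0, 0) = 0, so P lies on C.
Step 2: partial derivatives
  f_x(x, y) = -y - 2, f_y(x, y) = -x - 2*y - 2.
  f_x(P) = -2, f_y(P) = -2 (gradient nonzero, so P is smooth).
Step 3: tangent line at P: -2·(x − 0) + -2·(y − 0) = 0.
Expanding: -2*x - 2*y = 0.


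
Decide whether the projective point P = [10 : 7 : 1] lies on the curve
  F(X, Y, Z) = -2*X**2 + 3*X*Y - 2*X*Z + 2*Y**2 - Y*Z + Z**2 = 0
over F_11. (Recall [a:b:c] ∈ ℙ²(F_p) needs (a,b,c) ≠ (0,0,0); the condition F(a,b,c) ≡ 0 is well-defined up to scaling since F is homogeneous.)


F(10,7,1) ≡ 5 (mod 11); P is NOT on the curve.

Evaluate F(10, 7, 1) term-by-term (mod 11).
  -2*X**2 ↦ -2·100·1·1 = -200
  3*X*Y ↦ 3·10·7·1 = 210
  -2*X*Z ↦ -2·10·1·1 = -20
  2*Y**2 ↦ 2·1·49·1 = 98
  -Y*Z ↦ -1·1·7·1 = -7
  Z**2 ↦ 1·1·1·1 = 1
Sum: F(10, 7, 1) = (-200) + (210) + (-20) + (98) + (-7) + (1) = 82.
Reducing mod 11: 82 ≡ 5 (mod 11).
Since F(a, b, c) ≡ 5 ≠ 0 (mod 11), P does NOT lie on the curve.


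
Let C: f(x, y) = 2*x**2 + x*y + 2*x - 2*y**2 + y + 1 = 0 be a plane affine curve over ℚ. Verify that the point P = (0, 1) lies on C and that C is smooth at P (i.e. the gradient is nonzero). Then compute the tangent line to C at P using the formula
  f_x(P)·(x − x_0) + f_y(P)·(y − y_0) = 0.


Tangent line at P: 3*x - 3*y + 3 = 0.

Step 1: f(0, 1) = 0, so P lies on C.
Step 2: partial derivatives
  f_x(x, y) = 4*x + y + 2, f_y(x, y) = x - 4*y + 1.
  f_x(P) = 3, f_y(P) = -3 (gradient nonzero, so P is smooth).
Step 3: tangent line at P: 3·(x − 0) + -3·(y − 1) = 0.
Expanding: 3*x - 3*y + 3 = 0.


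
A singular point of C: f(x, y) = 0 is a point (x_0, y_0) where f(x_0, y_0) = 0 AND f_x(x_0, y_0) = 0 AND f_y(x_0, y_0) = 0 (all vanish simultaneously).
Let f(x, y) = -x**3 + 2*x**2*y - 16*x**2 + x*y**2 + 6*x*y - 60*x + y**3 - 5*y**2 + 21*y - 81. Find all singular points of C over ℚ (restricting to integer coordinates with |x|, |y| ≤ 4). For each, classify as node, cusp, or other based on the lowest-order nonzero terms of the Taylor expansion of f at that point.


Singular points: {(-3, 3)}; classification: node.

Compute partial derivatives:
  f_x = -3*x**2 + 4*x*y - 32*x + y**2 + 6*y - 60.
  f_y = 2*x**2 + 2*x*y + 6*x + 3*y**2 - 10*y + 21.
Scan x_0 ∈ {−4, ..., 4}. For each x_0, f_y(x_0, y) is a polynomial in y; find its integer roots y ∈ {−4, ..., 4}, then test f_x and f at those candidates.
  x = -4: f_y(-4, y) = 3*y**2 - 18*y + 29; no integer root y with |y| ≤ 4.
  x = -3: f_y(-3, y) = 3*y**2 - 16*y + 21; vanishes at y ∈ {3}. (-3, 3): f_x = 0, f = 0 — SINGULAR.
  x = -2: f_y(-2, y) = 3*y**2 - 14*y + 17; no integer root y with |y| ≤ 4.
  x = -1: f_y(-1, y) = 3*y**2 - 12*y + 17; no integer root y with |y| ≤ 4.
  x = 0: f_y(0, y) = 3*y**2 - 10*y + 21; no integer root y with |y| ≤ 4.
  x = 1: f_y(1, y) = 3*y**2 - 8*y + 29; no integer root y with |y| ≤ 4.
  x = 2: f_y(2, y) = 3*y**2 - 6*y + 41; no integer root y with |y| ≤ 4.
  x = 3: f_y(3, y) = 3*y**2 - 4*y + 57; no integer root y with |y| ≤ 4.
  x = 4: f_y(4, y) = 3*y**2 - 2*y + 77; no integer root y with |y| ≤ 4.
Only singular point on the grid: (-3, 3).
Classify: substitute x = -3 + u, y = 3 + v and expand: f = -u**3 + 2*u**2*v - u**2 + u*v**2 + v**3 + v**2.
No constant or linear terms (consistent with a singular point). Quadratic part: -u**2 + v**2. Cubic part: -u**3 + 2*u**2*v + u*v**2 + v**3.
The quadratic part v**2 - u**2 = (v − u)(v + u) splits into two distinct linear factors, so there are two distinct tangent lines y − 3 = ±(x − -3) — this is a node (ordinary double point).
Classification: node.


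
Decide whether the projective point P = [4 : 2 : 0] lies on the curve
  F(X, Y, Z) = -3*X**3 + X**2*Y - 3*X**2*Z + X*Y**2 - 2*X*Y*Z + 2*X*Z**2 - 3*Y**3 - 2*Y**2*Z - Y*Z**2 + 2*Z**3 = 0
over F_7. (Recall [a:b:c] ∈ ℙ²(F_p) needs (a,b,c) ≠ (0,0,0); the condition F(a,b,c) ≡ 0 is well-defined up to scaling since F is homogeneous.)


F(4,2,0) ≡ 0 (mod 7); P is on the curve.

Evaluate F(4, 2, 0) term-by-term (mod 7).
  -3*X**3 ↦ -3·64·1·1 = -192
  X**2*Y ↦ 1·16·2·1 = 32
  -3*X**2*Z ↦ -3·16·1·0 = 0
  X*Y**2 ↦ 1·4·4·1 = 16
  -2*X*Y*Z ↦ -2·4·2·0 = 0
  2*X*Z**2 ↦ 2·4·1·0 = 0
  -3*Y**3 ↦ -3·1·8·1 = -24
  -2*Y**2*Z ↦ -2·1·4·0 = 0
  -Y*Z**2 ↦ -1·1·2·0 = 0
  2*Z**3 ↦ 2·1·1·0 = 0
Sum: F(4, 2, 0) = (-192) + (32) + (0) + (16) + (0) + (0) + (-24) + (0) + (0) + (0) = -168.
Reducing mod 7: -168 ≡ 0 (mod 7).
Since F(a, b, c) ≡ 0 (mod 7), P lies on the curve.


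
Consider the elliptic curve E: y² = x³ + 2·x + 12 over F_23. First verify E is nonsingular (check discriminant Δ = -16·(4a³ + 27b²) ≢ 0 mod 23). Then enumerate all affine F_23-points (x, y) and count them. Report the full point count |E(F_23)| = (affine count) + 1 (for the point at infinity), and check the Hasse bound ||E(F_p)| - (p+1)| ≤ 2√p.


Affine points = {(0, 9), (0, 14), (2, 1), (2, 22), (5, 3), (5, 20), (7, 1), (7, 22), (9, 0), (11, 10), (11, 13), (12, 4), (12, 19), (13, 2), (13, 21), (14, 1), (14, 22), (15, 6), (15, 17), (16, 0), (19, 3), (19, 20), (20, 5), (20, 18), (21, 0), (22, 3), (22, 20)}; affine count = 27; |E(F_23)| = 28.

Discriminant check: Δ ∝ 4a³ + 27b² = 4·2³ + 27·12² = 4·8 + 27·144 ≡ 10 (mod 23). Nonzero ⇒ E is nonsingular.
For each x ∈ F_23, compute rhs = x³ + 2·x + 12 mod 23, then count y ∈ F_23 with y² ≡ rhs.
  x = 0: rhs = 12, matching y values: 9, 14 (2 points).
  x = 1: rhs = 15, matching y values: none (0 points).
  x = 2: rhs = 1, matching y values: 1, 22 (2 points).
  x = 3: rhs = 22, matching y values: none (0 points).
  x = 4: rhs = 15, matching y values: none (0 points).
  x = 5: rhs = 9, matching y values: 3, 20 (2 points).
  x = 6: rhs = 10, matching y values: none (0 points).
  x = 7: rhs = 1, matching y values: 1, 22 (2 points).
  x = 8: rhs = 11, matching y values: none (0 points).
  x = 9: rhs = 0, matching y values: 0 (1 points).
  x = 10: rhs = 20, matching y values: none (0 points).
  x = 11: rhs = 8, matching y values: 10, 13 (2 points).
  x = 12: rhs = 16, matching y values: 4, 19 (2 points).
  x = 13: rhs = 4, matching y values: 2, 21 (2 points).
  x = 14: rhs = 1, matching y values: 1, 22 (2 points).
  x = 15: rhs = 13, matching y values: 6, 17 (2 points).
  x = 16: rhs = 0, matching y values: 0 (1 points).
  x = 17: rhs = 14, matching y values: none (0 points).
  x = 18: rhs = 15, matching y values: none (0 points).
  x = 19: rhs = 9, matching y values: 3, 20 (2 points).
  x = 20: rhs = 2, matching y values: 5, 18 (2 points).
  x = 21: rhs = 0, matching y values: 0 (1 points).
  x = 22: rhs = 9, matching y values: 3, 20 (2 points).
Total affine count: 27.
Full point count |E(F_23)| = 27 + 1 = 28.
Hasse bound: |28 − (23+1)| = |4| = 4 ≤ 2√23 ≈ 9.5917 ✓.


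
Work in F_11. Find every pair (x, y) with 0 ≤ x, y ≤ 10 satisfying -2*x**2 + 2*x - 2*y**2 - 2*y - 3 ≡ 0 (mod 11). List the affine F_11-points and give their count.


Affine F_11-points: {(2, 1), (2, 9), (3, 4), (3, 6), (5, 2), (5, 8), (7, 2), (7, 8), (9, 4), (9, 6), (10, 1), (10, 9)}; count = 12.

For each of the 121 pairs (x, y) ∈ F_11², evaluate f(x, y) mod 11. Record the zeros.
  x = 0: [0↦8, 1↦4, 2↦7, 3↦6, 4↦1, 5↦3, 6↦1, 7↦6, 8↦7, 9↦4, 10↦8]  zeros at y ∈ ∅
  x = 1: [0↦8, 1↦4, 2↦7, 3↦6, 4↦1, 5↦3, 6↦1, 7↦6, 8↦7, 9↦4, 10↦8]  zeros at y ∈ ∅
  x = 2: [0↦4, 1↦0, 2↦3, 3↦2, 4↦8, 5↦10, 6↦8, 7↦2, 8↦3, 9↦0, 10↦4]  zeros at y ∈ {1, 9}
  x = 3: [0↦7, 1↦3, 2↦6, 3↦5, 4↦0, 5↦2, 6↦0, 7↦5, 8↦6, 9↦3, 10↦7]  zeros at y ∈ {4, 6}
  x = 4: [0↦6, 1↦2, 2↦5, 3↦4, 4↦10, 5↦1, 6↦10, 7↦4, 8↦5, 9↦2, 10↦6]  zeros at y ∈ ∅
  x = 5: [0↦1, 1↦8, 2↦0, 3↦10, 4↦5, 5↦7, 6↦5, 7↦10, 8↦0, 9↦8, 10↦1]  zeros at y ∈ {2, 8}
  x = 6: [0↦3, 1↦10, 2↦2, 3↦1, 4↦7, 5↦9, 6↦7, 7↦1, 8↦2, 9↦10, 10↦3]  zeros at y ∈ ∅
  x = 7: [0↦1, 1↦8, 2↦0, 3↦10, 4↦5, 5↦7, 6↦5, 7↦10, 8↦0, 9↦8, 10↦1]  zeros at y ∈ {2, 8}
  x = 8: [0↦6, 1↦2, 2↦5, 3↦4, 4↦10, 5↦1, 6↦10, 7↦4, 8↦5, 9↦2, 10↦6]  zeros at y ∈ ∅
  x = 9: [0↦7, 1↦3, 2↦6, 3↦5, 4↦0, 5↦2, 6↦0, 7↦5, 8↦6, 9↦3, 10↦7]  zeros at y ∈ {4, 6}
  x = 10: [0↦4, 1↦0, 2↦3, 3↦2, 4↦8, 5↦10, 6↦8, 7↦2, 8↦3, 9↦0, 10↦4]  zeros at y ∈ {1, 9}
Collecting zeros: affine points = {(2, 1), (2, 9), (3, 4), (3, 6), (5, 2), (5, 8), (7, 2), (7, 8), (9, 4), (9, 6), (10, 1), (10, 9)}.
Total count |C(F_11)_aff| = 12.
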